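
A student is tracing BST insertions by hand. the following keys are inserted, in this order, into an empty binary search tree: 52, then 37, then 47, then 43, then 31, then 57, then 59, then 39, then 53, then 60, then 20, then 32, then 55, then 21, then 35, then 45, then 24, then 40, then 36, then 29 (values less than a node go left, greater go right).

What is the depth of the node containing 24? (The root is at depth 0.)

52: root
37: left child of 52 (depth 1)
47: right child of 37 (depth 2)
43: left child of 47 (depth 3)
31: left child of 37 (depth 2)
57: right child of 52 (depth 1)
59: right child of 57 (depth 2)
39: left child of 43 (depth 4)
53: left child of 57 (depth 2)
60: right child of 59 (depth 3)
20: left child of 31 (depth 3)
32: right child of 31 (depth 3)
55: right child of 53 (depth 3)
21: right child of 20 (depth 4)
35: right child of 32 (depth 4)
45: right child of 43 (depth 4)
24: right child of 21 (depth 5)
40: right child of 39 (depth 5)
36: right child of 35 (depth 5)
29: right child of 24 (depth 6)

Path to 24: 52 → 37 → 31 → 20 → 21 → 24, which is 5 edges.

5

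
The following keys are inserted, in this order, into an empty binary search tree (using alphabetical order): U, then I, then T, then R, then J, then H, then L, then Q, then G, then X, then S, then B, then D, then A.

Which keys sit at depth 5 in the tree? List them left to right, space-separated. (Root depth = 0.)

U: root
I: left child of U (depth 1)
T: right child of I (depth 2)
R: left child of T (depth 3)
J: left child of R (depth 4)
H: left child of I (depth 2)
L: right child of J (depth 5)
Q: right child of L (depth 6)
G: left child of H (depth 3)
X: right child of U (depth 1)
S: right child of R (depth 4)
B: left child of G (depth 4)
D: right child of B (depth 5)
A: left child of B (depth 5)

A D L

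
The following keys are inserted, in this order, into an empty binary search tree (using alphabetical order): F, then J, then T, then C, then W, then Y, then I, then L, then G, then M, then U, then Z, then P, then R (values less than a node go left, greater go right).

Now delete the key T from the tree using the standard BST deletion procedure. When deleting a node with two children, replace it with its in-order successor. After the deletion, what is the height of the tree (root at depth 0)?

6

F: root
J: right child of F (depth 1)
T: right child of J (depth 2)
C: left child of F (depth 1)
W: right child of T (depth 3)
Y: right child of W (depth 4)
I: left child of J (depth 2)
L: left child of T (depth 3)
G: left child of I (depth 3)
M: right child of L (depth 4)
U: left child of W (depth 4)
Z: right child of Y (depth 5)
P: right child of M (depth 5)
R: right child of P (depth 6)

Delete T (two children — replace with in-order successor).
After deletion, deepest node is R at depth 6.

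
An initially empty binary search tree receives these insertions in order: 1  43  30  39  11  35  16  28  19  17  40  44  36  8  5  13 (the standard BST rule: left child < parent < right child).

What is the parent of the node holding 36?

35

Insert 1: tree is empty, so 1 becomes the root.
Insert 43: 43 > 1 → go right. Place as right child of 1.
Insert 30: 30 > 1 → go right; 30 < 43 → go left. Place as left child of 43.
Insert 39: 39 > 1 → go right; 39 < 43 → go left; 39 > 30 → go right. Place as right child of 30.
Insert 11: 11 > 1 → go right; 11 < 43 → go left; 11 < 30 → go left. Place as left child of 30.
Insert 35: 35 > 1 → go right; 35 < 43 → go left; 35 > 30 → go right; 35 < 39 → go left. Place as left child of 39.
Insert 16: 16 > 1 → go right; 16 < 43 → go left; 16 < 30 → go left; 16 > 11 → go right. Place as right child of 11.
Insert 28: 28 > 1 → go right; 28 < 43 → go left; 28 < 30 → go left; 28 > 11 → go right; 28 > 16 → go right. Place as right child of 16.
Insert 19: 19 > 1 → go right; 19 < 43 → go left; 19 < 30 → go left; 19 > 11 → go right; 19 > 16 → go right; 19 < 28 → go left. Place as left child of 28.
Insert 17: 17 > 1 → go right; 17 < 43 → go left; 17 < 30 → go left; 17 > 11 → go right; 17 > 16 → go right; 17 < 28 → go left; 17 < 19 → go left. Place as left child of 19.
Insert 40: 40 > 1 → go right; 40 < 43 → go left; 40 > 30 → go right; 40 > 39 → go right. Place as right child of 39.
Insert 44: 44 > 1 → go right; 44 > 43 → go right. Place as right child of 43.
Insert 36: 36 > 1 → go right; 36 < 43 → go left; 36 > 30 → go right; 36 < 39 → go left; 36 > 35 → go right. Place as right child of 35.
Insert 8: 8 > 1 → go right; 8 < 43 → go left; 8 < 30 → go left; 8 < 11 → go left. Place as left child of 11.
Insert 5: 5 > 1 → go right; 5 < 43 → go left; 5 < 30 → go left; 5 < 11 → go left; 5 < 8 → go left. Place as left child of 8.
Insert 13: 13 > 1 → go right; 13 < 43 → go left; 13 < 30 → go left; 13 > 11 → go right; 13 < 16 → go left. Place as left child of 16.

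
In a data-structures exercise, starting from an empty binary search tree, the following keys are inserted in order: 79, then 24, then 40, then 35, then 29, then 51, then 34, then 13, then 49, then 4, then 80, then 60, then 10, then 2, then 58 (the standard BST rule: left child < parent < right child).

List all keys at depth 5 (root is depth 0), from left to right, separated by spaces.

34 58

Insert 79: tree is empty, so 79 becomes the root.
Insert 24: 24 < 79 → go left. Place as left child of 79.
Insert 40: 40 < 79 → go left; 40 > 24 → go right. Place as right child of 24.
Insert 35: 35 < 79 → go left; 35 > 24 → go right; 35 < 40 → go left. Place as left child of 40.
Insert 29: 29 < 79 → go left; 29 > 24 → go right; 29 < 40 → go left; 29 < 35 → go left. Place as left child of 35.
Insert 51: 51 < 79 → go left; 51 > 24 → go right; 51 > 40 → go right. Place as right child of 40.
Insert 34: 34 < 79 → go left; 34 > 24 → go right; 34 < 40 → go left; 34 < 35 → go left; 34 > 29 → go right. Place as right child of 29.
Insert 13: 13 < 79 → go left; 13 < 24 → go left. Place as left child of 24.
Insert 49: 49 < 79 → go left; 49 > 24 → go right; 49 > 40 → go right; 49 < 51 → go left. Place as left child of 51.
Insert 4: 4 < 79 → go left; 4 < 24 → go left; 4 < 13 → go left. Place as left child of 13.
Insert 80: 80 > 79 → go right. Place as right child of 79.
Insert 60: 60 < 79 → go left; 60 > 24 → go right; 60 > 40 → go right; 60 > 51 → go right. Place as right child of 51.
Insert 10: 10 < 79 → go left; 10 < 24 → go left; 10 < 13 → go left; 10 > 4 → go right. Place as right child of 4.
Insert 2: 2 < 79 → go left; 2 < 24 → go left; 2 < 13 → go left; 2 < 4 → go left. Place as left child of 4.
Insert 58: 58 < 79 → go left; 58 > 24 → go right; 58 > 40 → go right; 58 > 51 → go right; 58 < 60 → go left. Place as left child of 60.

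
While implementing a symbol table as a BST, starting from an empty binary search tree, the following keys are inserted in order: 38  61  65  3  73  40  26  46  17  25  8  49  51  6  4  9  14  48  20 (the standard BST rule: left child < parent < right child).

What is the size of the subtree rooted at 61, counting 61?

8

38: root
61: right child of 38 (depth 1)
65: right child of 61 (depth 2)
3: left child of 38 (depth 1)
73: right child of 65 (depth 3)
40: left child of 61 (depth 2)
26: right child of 3 (depth 2)
46: right child of 40 (depth 3)
17: left child of 26 (depth 3)
25: right child of 17 (depth 4)
8: left child of 17 (depth 4)
49: right child of 46 (depth 4)
51: right child of 49 (depth 5)
6: left child of 8 (depth 5)
4: left child of 6 (depth 6)
9: right child of 8 (depth 5)
14: right child of 9 (depth 6)
48: left child of 49 (depth 5)
20: left child of 25 (depth 5)

Subtree rooted at 61 contains: 61, 40, 46, 49, 48, 51, 65, 73 — 8 nodes.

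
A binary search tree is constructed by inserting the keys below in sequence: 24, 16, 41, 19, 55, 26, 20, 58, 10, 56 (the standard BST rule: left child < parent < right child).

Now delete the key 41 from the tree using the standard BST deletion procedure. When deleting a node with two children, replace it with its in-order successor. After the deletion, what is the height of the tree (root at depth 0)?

Insert 24: tree is empty, so 24 becomes the root.
Insert 16: 16 < 24 → go left. Place as left child of 24.
Insert 41: 41 > 24 → go right. Place as right child of 24.
Insert 19: 19 < 24 → go left; 19 > 16 → go right. Place as right child of 16.
Insert 55: 55 > 24 → go right; 55 > 41 → go right. Place as right child of 41.
Insert 26: 26 > 24 → go right; 26 < 41 → go left. Place as left child of 41.
Insert 20: 20 < 24 → go left; 20 > 16 → go right; 20 > 19 → go right. Place as right child of 19.
Insert 58: 58 > 24 → go right; 58 > 41 → go right; 58 > 55 → go right. Place as right child of 55.
Insert 10: 10 < 24 → go left; 10 < 16 → go left. Place as left child of 16.
Insert 56: 56 > 24 → go right; 56 > 41 → go right; 56 > 55 → go right; 56 < 58 → go left. Place as left child of 58.

Delete 41 (two children — replace with in-order successor).
After deletion, deepest node is 20 at depth 3.

3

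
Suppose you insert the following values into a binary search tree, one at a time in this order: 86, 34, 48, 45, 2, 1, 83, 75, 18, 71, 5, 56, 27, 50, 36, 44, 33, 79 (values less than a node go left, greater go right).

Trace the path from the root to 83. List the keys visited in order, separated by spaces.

86: root
34: left child of 86 (depth 1)
48: right child of 34 (depth 2)
45: left child of 48 (depth 3)
2: left child of 34 (depth 2)
1: left child of 2 (depth 3)
83: right child of 48 (depth 3)
75: left child of 83 (depth 4)
18: right child of 2 (depth 3)
71: left child of 75 (depth 5)
5: left child of 18 (depth 4)
56: left child of 71 (depth 6)
27: right child of 18 (depth 4)
50: left child of 56 (depth 7)
36: left child of 45 (depth 4)
44: right child of 36 (depth 5)
33: right child of 27 (depth 5)
79: right child of 75 (depth 5)

86 34 48 83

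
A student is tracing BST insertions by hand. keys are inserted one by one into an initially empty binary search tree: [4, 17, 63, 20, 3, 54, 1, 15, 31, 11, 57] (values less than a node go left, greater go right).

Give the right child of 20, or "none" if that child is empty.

4: root
17: right child of 4 (depth 1)
63: right child of 17 (depth 2)
20: left child of 63 (depth 3)
3: left child of 4 (depth 1)
54: right child of 20 (depth 4)
1: left child of 3 (depth 2)
15: left child of 17 (depth 2)
31: left child of 54 (depth 5)
11: left child of 15 (depth 3)
57: right child of 54 (depth 5)

54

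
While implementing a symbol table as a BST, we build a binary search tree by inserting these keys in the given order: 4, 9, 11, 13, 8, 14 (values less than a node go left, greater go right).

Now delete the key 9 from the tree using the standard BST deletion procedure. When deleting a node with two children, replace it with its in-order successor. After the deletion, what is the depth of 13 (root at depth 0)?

Insert 4: tree is empty, so 4 becomes the root.
Insert 9: 9 > 4 → go right. Place as right child of 4.
Insert 11: 11 > 4 → go right; 11 > 9 → go right. Place as right child of 9.
Insert 13: 13 > 4 → go right; 13 > 9 → go right; 13 > 11 → go right. Place as right child of 11.
Insert 8: 8 > 4 → go right; 8 < 9 → go left. Place as left child of 9.
Insert 14: 14 > 4 → go right; 14 > 9 → go right; 14 > 11 → go right; 14 > 13 → go right. Place as right child of 13.

Delete 9 (two children — replace with in-order successor).
After deletion, path to 13: 4 → 11 → 13.

2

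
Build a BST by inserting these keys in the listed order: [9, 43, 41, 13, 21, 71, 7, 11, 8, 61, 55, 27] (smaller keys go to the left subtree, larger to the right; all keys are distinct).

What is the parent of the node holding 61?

Insert 9: tree is empty, so 9 becomes the root.
Insert 43: 43 > 9 → go right. Place as right child of 9.
Insert 41: 41 > 9 → go right; 41 < 43 → go left. Place as left child of 43.
Insert 13: 13 > 9 → go right; 13 < 43 → go left; 13 < 41 → go left. Place as left child of 41.
Insert 21: 21 > 9 → go right; 21 < 43 → go left; 21 < 41 → go left; 21 > 13 → go right. Place as right child of 13.
Insert 71: 71 > 9 → go right; 71 > 43 → go right. Place as right child of 43.
Insert 7: 7 < 9 → go left. Place as left child of 9.
Insert 11: 11 > 9 → go right; 11 < 43 → go left; 11 < 41 → go left; 11 < 13 → go left. Place as left child of 13.
Insert 8: 8 < 9 → go left; 8 > 7 → go right. Place as right child of 7.
Insert 61: 61 > 9 → go right; 61 > 43 → go right; 61 < 71 → go left. Place as left child of 71.
Insert 55: 55 > 9 → go right; 55 > 43 → go right; 55 < 71 → go left; 55 < 61 → go left. Place as left child of 61.
Insert 27: 27 > 9 → go right; 27 < 43 → go left; 27 < 41 → go left; 27 > 13 → go right; 27 > 21 → go right. Place as right child of 21.

71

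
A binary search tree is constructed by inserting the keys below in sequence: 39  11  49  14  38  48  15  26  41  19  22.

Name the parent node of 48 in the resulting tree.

39: root
11: left child of 39 (depth 1)
49: right child of 39 (depth 1)
14: right child of 11 (depth 2)
38: right child of 14 (depth 3)
48: left child of 49 (depth 2)
15: left child of 38 (depth 4)
26: right child of 15 (depth 5)
41: left child of 48 (depth 3)
19: left child of 26 (depth 6)
22: right child of 19 (depth 7)

49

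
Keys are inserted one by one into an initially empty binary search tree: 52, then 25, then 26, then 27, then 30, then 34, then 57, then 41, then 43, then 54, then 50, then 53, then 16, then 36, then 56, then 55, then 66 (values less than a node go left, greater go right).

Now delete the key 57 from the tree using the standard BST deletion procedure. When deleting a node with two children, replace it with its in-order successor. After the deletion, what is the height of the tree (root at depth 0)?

Resulting structure (node: left, right):
  52: L=25, R=57
  25: L=16, R=26
  26: L=–, R=27
  27: L=–, R=30
  30: L=–, R=34
  34: L=–, R=41
  57: L=54, R=66
  41: L=36, R=43
  43: L=–, R=50
  54: L=53, R=56
  50: L=–, R=–
  53: L=–, R=–
  16: L=–, R=–
  36: L=–, R=–
  56: L=55, R=–
  55: L=–, R=–
  66: L=–, R=–

Delete 57 (two children — replace with in-order successor).
After deletion, deepest node is 50 at depth 8.

8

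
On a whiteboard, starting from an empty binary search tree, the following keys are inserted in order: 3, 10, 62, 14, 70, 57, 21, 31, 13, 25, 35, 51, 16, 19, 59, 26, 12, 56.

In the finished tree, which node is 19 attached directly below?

Resulting structure (node: left, right):
  3: L=–, R=10
  10: L=–, R=62
  62: L=14, R=70
  14: L=13, R=57
  70: L=–, R=–
  57: L=21, R=59
  21: L=16, R=31
  31: L=25, R=35
  13: L=12, R=–
  25: L=–, R=26
  35: L=–, R=51
  51: L=–, R=56
  16: L=–, R=19
  19: L=–, R=–
  59: L=–, R=–
  26: L=–, R=–
  12: L=–, R=–
  56: L=–, R=–

16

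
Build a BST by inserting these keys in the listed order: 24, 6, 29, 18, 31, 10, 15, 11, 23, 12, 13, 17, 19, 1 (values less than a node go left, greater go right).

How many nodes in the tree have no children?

Resulting structure (node: left, right):
  24: L=6, R=29
  6: L=1, R=18
  29: L=–, R=31
  18: L=10, R=23
  31: L=–, R=–
  10: L=–, R=15
  15: L=11, R=17
  11: L=–, R=12
  23: L=19, R=–
  12: L=–, R=13
  13: L=–, R=–
  17: L=–, R=–
  19: L=–, R=–
  1: L=–, R=–

Leaves: 1, 13, 17, 19, 31 — 5 in total.

5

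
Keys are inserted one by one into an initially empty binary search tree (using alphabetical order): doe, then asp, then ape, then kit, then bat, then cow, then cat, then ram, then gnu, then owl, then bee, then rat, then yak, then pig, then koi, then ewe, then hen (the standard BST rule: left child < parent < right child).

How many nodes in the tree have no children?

7

Insert doe: tree is empty, so doe becomes the root.
Insert asp: asp < doe → go left. Place as left child of doe.
Insert ape: ape < doe → go left; ape < asp → go left. Place as left child of asp.
Insert kit: kit > doe → go right. Place as right child of doe.
Insert bat: bat < doe → go left; bat > asp → go right. Place as right child of asp.
Insert cow: cow < doe → go left; cow > asp → go right; cow > bat → go right. Place as right child of bat.
Insert cat: cat < doe → go left; cat > asp → go right; cat > bat → go right; cat < cow → go left. Place as left child of cow.
Insert ram: ram > doe → go right; ram > kit → go right. Place as right child of kit.
Insert gnu: gnu > doe → go right; gnu < kit → go left. Place as left child of kit.
Insert owl: owl > doe → go right; owl > kit → go right; owl < ram → go left. Place as left child of ram.
Insert bee: bee < doe → go left; bee > asp → go right; bee > bat → go right; bee < cow → go left; bee < cat → go left. Place as left child of cat.
Insert rat: rat > doe → go right; rat > kit → go right; rat > ram → go right. Place as right child of ram.
Insert yak: yak > doe → go right; yak > kit → go right; yak > ram → go right; yak > rat → go right. Place as right child of rat.
Insert pig: pig > doe → go right; pig > kit → go right; pig < ram → go left; pig > owl → go right. Place as right child of owl.
Insert koi: koi > doe → go right; koi > kit → go right; koi < ram → go left; koi < owl → go left. Place as left child of owl.
Insert ewe: ewe > doe → go right; ewe < kit → go left; ewe < gnu → go left. Place as left child of gnu.
Insert hen: hen > doe → go right; hen < kit → go left; hen > gnu → go right. Place as right child of gnu.

Leaves: ape, bee, ewe, hen, koi, pig, yak — 7 in total.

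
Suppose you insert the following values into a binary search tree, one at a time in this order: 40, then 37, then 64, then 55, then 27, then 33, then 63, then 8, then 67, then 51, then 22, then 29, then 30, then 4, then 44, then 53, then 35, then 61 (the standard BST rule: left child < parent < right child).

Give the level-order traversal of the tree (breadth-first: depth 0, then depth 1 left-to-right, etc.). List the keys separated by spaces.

Resulting structure (node: left, right):
  40: L=37, R=64
  37: L=27, R=–
  64: L=55, R=67
  55: L=51, R=63
  27: L=8, R=33
  33: L=29, R=35
  63: L=61, R=–
  8: L=4, R=22
  67: L=–, R=–
  51: L=44, R=53
  22: L=–, R=–
  29: L=–, R=30
  30: L=–, R=–
  4: L=–, R=–
  44: L=–, R=–
  53: L=–, R=–
  35: L=–, R=–
  61: L=–, R=–

40 37 64 27 55 67 8 33 51 63 4 22 29 35 44 53 61 30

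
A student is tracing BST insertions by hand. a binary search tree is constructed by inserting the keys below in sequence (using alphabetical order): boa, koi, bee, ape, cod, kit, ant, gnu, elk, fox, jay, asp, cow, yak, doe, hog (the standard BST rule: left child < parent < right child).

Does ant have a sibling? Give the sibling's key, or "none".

Insert boa: tree is empty, so boa becomes the root.
Insert koi: koi > boa → go right. Place as right child of boa.
Insert bee: bee < boa → go left. Place as left child of boa.
Insert ape: ape < boa → go left; ape < bee → go left. Place as left child of bee.
Insert cod: cod > boa → go right; cod < koi → go left. Place as left child of koi.
Insert kit: kit > boa → go right; kit < koi → go left; kit > cod → go right. Place as right child of cod.
Insert ant: ant < boa → go left; ant < bee → go left; ant < ape → go left. Place as left child of ape.
Insert gnu: gnu > boa → go right; gnu < koi → go left; gnu > cod → go right; gnu < kit → go left. Place as left child of kit.
Insert elk: elk > boa → go right; elk < koi → go left; elk > cod → go right; elk < kit → go left; elk < gnu → go left. Place as left child of gnu.
Insert fox: fox > boa → go right; fox < koi → go left; fox > cod → go right; fox < kit → go left; fox < gnu → go left; fox > elk → go right. Place as right child of elk.
Insert jay: jay > boa → go right; jay < koi → go left; jay > cod → go right; jay < kit → go left; jay > gnu → go right. Place as right child of gnu.
Insert asp: asp < boa → go left; asp < bee → go left; asp > ape → go right. Place as right child of ape.
Insert cow: cow > boa → go right; cow < koi → go left; cow > cod → go right; cow < kit → go left; cow < gnu → go left; cow < elk → go left. Place as left child of elk.
Insert yak: yak > boa → go right; yak > koi → go right. Place as right child of koi.
Insert doe: doe > boa → go right; doe < koi → go left; doe > cod → go right; doe < kit → go left; doe < gnu → go left; doe < elk → go left; doe > cow → go right. Place as right child of cow.
Insert hog: hog > boa → go right; hog < koi → go left; hog > cod → go right; hog < kit → go left; hog > gnu → go right; hog < jay → go left. Place as left child of jay.

ant's parent is ape; the other child of ape is asp.

asp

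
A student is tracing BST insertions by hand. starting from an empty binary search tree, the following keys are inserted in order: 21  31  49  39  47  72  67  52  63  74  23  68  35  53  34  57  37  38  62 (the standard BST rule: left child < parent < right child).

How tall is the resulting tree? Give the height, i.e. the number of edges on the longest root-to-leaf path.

9

21: root
31: right child of 21 (depth 1)
49: right child of 31 (depth 2)
39: left child of 49 (depth 3)
47: right child of 39 (depth 4)
72: right child of 49 (depth 3)
67: left child of 72 (depth 4)
52: left child of 67 (depth 5)
63: right child of 52 (depth 6)
74: right child of 72 (depth 4)
23: left child of 31 (depth 2)
68: right child of 67 (depth 5)
35: left child of 39 (depth 4)
53: left child of 63 (depth 7)
34: left child of 35 (depth 5)
57: right child of 53 (depth 8)
37: right child of 35 (depth 5)
38: right child of 37 (depth 6)
62: right child of 57 (depth 9)

The deepest node is 62 at depth 9.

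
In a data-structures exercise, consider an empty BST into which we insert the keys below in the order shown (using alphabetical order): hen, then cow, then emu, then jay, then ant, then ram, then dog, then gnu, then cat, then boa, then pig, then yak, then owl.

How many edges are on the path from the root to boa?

4

hen: root
cow: left child of hen (depth 1)
emu: right child of cow (depth 2)
jay: right child of hen (depth 1)
ant: left child of cow (depth 2)
ram: right child of jay (depth 2)
dog: left child of emu (depth 3)
gnu: right child of emu (depth 3)
cat: right child of ant (depth 3)
boa: left child of cat (depth 4)
pig: left child of ram (depth 3)
yak: right child of ram (depth 3)
owl: left child of pig (depth 4)

Path to boa: hen → cow → ant → cat → boa, which is 4 edges.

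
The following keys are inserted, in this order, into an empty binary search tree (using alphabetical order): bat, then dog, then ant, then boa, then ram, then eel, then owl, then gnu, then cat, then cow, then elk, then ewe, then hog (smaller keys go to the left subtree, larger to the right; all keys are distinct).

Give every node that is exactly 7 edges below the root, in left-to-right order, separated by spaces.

ewe

Insert bat: tree is empty, so bat becomes the root.
Insert dog: dog > bat → go right. Place as right child of bat.
Insert ant: ant < bat → go left. Place as left child of bat.
Insert boa: boa > bat → go right; boa < dog → go left. Place as left child of dog.
Insert ram: ram > bat → go right; ram > dog → go right. Place as right child of dog.
Insert eel: eel > bat → go right; eel > dog → go right; eel < ram → go left. Place as left child of ram.
Insert owl: owl > bat → go right; owl > dog → go right; owl < ram → go left; owl > eel → go right. Place as right child of eel.
Insert gnu: gnu > bat → go right; gnu > dog → go right; gnu < ram → go left; gnu > eel → go right; gnu < owl → go left. Place as left child of owl.
Insert cat: cat > bat → go right; cat < dog → go left; cat > boa → go right. Place as right child of boa.
Insert cow: cow > bat → go right; cow < dog → go left; cow > boa → go right; cow > cat → go right. Place as right child of cat.
Insert elk: elk > bat → go right; elk > dog → go right; elk < ram → go left; elk > eel → go right; elk < owl → go left; elk < gnu → go left. Place as left child of gnu.
Insert ewe: ewe > bat → go right; ewe > dog → go right; ewe < ram → go left; ewe > eel → go right; ewe < owl → go left; ewe < gnu → go left; ewe > elk → go right. Place as right child of elk.
Insert hog: hog > bat → go right; hog > dog → go right; hog < ram → go left; hog > eel → go right; hog < owl → go left; hog > gnu → go right. Place as right child of gnu.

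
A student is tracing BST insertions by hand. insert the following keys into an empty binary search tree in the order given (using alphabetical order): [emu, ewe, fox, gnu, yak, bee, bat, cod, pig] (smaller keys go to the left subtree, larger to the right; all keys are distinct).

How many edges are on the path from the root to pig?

5

emu: root
ewe: right child of emu (depth 1)
fox: right child of ewe (depth 2)
gnu: right child of fox (depth 3)
yak: right child of gnu (depth 4)
bee: left child of emu (depth 1)
bat: left child of bee (depth 2)
cod: right child of bee (depth 2)
pig: left child of yak (depth 5)

Path to pig: emu → ewe → fox → gnu → yak → pig, which is 5 edges.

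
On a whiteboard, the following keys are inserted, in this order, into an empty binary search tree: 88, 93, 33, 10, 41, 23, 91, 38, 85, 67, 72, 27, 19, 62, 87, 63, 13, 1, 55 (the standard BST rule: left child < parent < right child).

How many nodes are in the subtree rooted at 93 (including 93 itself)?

2

Insert 88: tree is empty, so 88 becomes the root.
Insert 93: 93 > 88 → go right. Place as right child of 88.
Insert 33: 33 < 88 → go left. Place as left child of 88.
Insert 10: 10 < 88 → go left; 10 < 33 → go left. Place as left child of 33.
Insert 41: 41 < 88 → go left; 41 > 33 → go right. Place as right child of 33.
Insert 23: 23 < 88 → go left; 23 < 33 → go left; 23 > 10 → go right. Place as right child of 10.
Insert 91: 91 > 88 → go right; 91 < 93 → go left. Place as left child of 93.
Insert 38: 38 < 88 → go left; 38 > 33 → go right; 38 < 41 → go left. Place as left child of 41.
Insert 85: 85 < 88 → go left; 85 > 33 → go right; 85 > 41 → go right. Place as right child of 41.
Insert 67: 67 < 88 → go left; 67 > 33 → go right; 67 > 41 → go right; 67 < 85 → go left. Place as left child of 85.
Insert 72: 72 < 88 → go left; 72 > 33 → go right; 72 > 41 → go right; 72 < 85 → go left; 72 > 67 → go right. Place as right child of 67.
Insert 27: 27 < 88 → go left; 27 < 33 → go left; 27 > 10 → go right; 27 > 23 → go right. Place as right child of 23.
Insert 19: 19 < 88 → go left; 19 < 33 → go left; 19 > 10 → go right; 19 < 23 → go left. Place as left child of 23.
Insert 62: 62 < 88 → go left; 62 > 33 → go right; 62 > 41 → go right; 62 < 85 → go left; 62 < 67 → go left. Place as left child of 67.
Insert 87: 87 < 88 → go left; 87 > 33 → go right; 87 > 41 → go right; 87 > 85 → go right. Place as right child of 85.
Insert 63: 63 < 88 → go left; 63 > 33 → go right; 63 > 41 → go right; 63 < 85 → go left; 63 < 67 → go left; 63 > 62 → go right. Place as right child of 62.
Insert 13: 13 < 88 → go left; 13 < 33 → go left; 13 > 10 → go right; 13 < 23 → go left; 13 < 19 → go left. Place as left child of 19.
Insert 1: 1 < 88 → go left; 1 < 33 → go left; 1 < 10 → go left. Place as left child of 10.
Insert 55: 55 < 88 → go left; 55 > 33 → go right; 55 > 41 → go right; 55 < 85 → go left; 55 < 67 → go left; 55 < 62 → go left. Place as left child of 62.

Subtree rooted at 93 contains: 93, 91 — 2 nodes.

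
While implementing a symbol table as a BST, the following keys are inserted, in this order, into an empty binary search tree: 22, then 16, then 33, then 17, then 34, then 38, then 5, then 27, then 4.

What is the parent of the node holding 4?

5

22: root
16: left child of 22 (depth 1)
33: right child of 22 (depth 1)
17: right child of 16 (depth 2)
34: right child of 33 (depth 2)
38: right child of 34 (depth 3)
5: left child of 16 (depth 2)
27: left child of 33 (depth 2)
4: left child of 5 (depth 3)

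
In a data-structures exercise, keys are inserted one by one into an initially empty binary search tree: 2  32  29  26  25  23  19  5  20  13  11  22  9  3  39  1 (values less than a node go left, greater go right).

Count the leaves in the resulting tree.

Insert 2: tree is empty, so 2 becomes the root.
Insert 32: 32 > 2 → go right. Place as right child of 2.
Insert 29: 29 > 2 → go right; 29 < 32 → go left. Place as left child of 32.
Insert 26: 26 > 2 → go right; 26 < 32 → go left; 26 < 29 → go left. Place as left child of 29.
Insert 25: 25 > 2 → go right; 25 < 32 → go left; 25 < 29 → go left; 25 < 26 → go left. Place as left child of 26.
Insert 23: 23 > 2 → go right; 23 < 32 → go left; 23 < 29 → go left; 23 < 26 → go left; 23 < 25 → go left. Place as left child of 25.
Insert 19: 19 > 2 → go right; 19 < 32 → go left; 19 < 29 → go left; 19 < 26 → go left; 19 < 25 → go left; 19 < 23 → go left. Place as left child of 23.
Insert 5: 5 > 2 → go right; 5 < 32 → go left; 5 < 29 → go left; 5 < 26 → go left; 5 < 25 → go left; 5 < 23 → go left; 5 < 19 → go left. Place as left child of 19.
Insert 20: 20 > 2 → go right; 20 < 32 → go left; 20 < 29 → go left; 20 < 26 → go left; 20 < 25 → go left; 20 < 23 → go left; 20 > 19 → go right. Place as right child of 19.
Insert 13: 13 > 2 → go right; 13 < 32 → go left; 13 < 29 → go left; 13 < 26 → go left; 13 < 25 → go left; 13 < 23 → go left; 13 < 19 → go left; 13 > 5 → go right. Place as right child of 5.
Insert 11: 11 > 2 → go right; 11 < 32 → go left; 11 < 29 → go left; 11 < 26 → go left; 11 < 25 → go left; 11 < 23 → go left; 11 < 19 → go left; 11 > 5 → go right; 11 < 13 → go left. Place as left child of 13.
Insert 22: 22 > 2 → go right; 22 < 32 → go left; 22 < 29 → go left; 22 < 26 → go left; 22 < 25 → go left; 22 < 23 → go left; 22 > 19 → go right; 22 > 20 → go right. Place as right child of 20.
Insert 9: 9 > 2 → go right; 9 < 32 → go left; 9 < 29 → go left; 9 < 26 → go left; 9 < 25 → go left; 9 < 23 → go left; 9 < 19 → go left; 9 > 5 → go right; 9 < 13 → go left; 9 < 11 → go left. Place as left child of 11.
Insert 3: 3 > 2 → go right; 3 < 32 → go left; 3 < 29 → go left; 3 < 26 → go left; 3 < 25 → go left; 3 < 23 → go left; 3 < 19 → go left; 3 < 5 → go left. Place as left child of 5.
Insert 39: 39 > 2 → go right; 39 > 32 → go right. Place as right child of 32.
Insert 1: 1 < 2 → go left. Place as left child of 2.

Leaves: 1, 3, 9, 22, 39 — 5 in total.

5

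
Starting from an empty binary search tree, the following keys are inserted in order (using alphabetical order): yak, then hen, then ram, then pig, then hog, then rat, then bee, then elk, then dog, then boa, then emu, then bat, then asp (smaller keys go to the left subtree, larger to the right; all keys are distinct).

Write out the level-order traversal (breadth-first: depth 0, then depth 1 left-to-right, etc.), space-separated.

yak hen bee ram bat elk pig rat asp dog emu hog boa

yak: root
hen: left child of yak (depth 1)
ram: right child of hen (depth 2)
pig: left child of ram (depth 3)
hog: left child of pig (depth 4)
rat: right child of ram (depth 3)
bee: left child of hen (depth 2)
elk: right child of bee (depth 3)
dog: left child of elk (depth 4)
boa: left child of dog (depth 5)
emu: right child of elk (depth 4)
bat: left child of bee (depth 3)
asp: left child of bat (depth 4)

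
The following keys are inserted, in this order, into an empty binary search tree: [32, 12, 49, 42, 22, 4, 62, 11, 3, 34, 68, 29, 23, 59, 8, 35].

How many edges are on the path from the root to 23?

4

32: root
12: left child of 32 (depth 1)
49: right child of 32 (depth 1)
42: left child of 49 (depth 2)
22: right child of 12 (depth 2)
4: left child of 12 (depth 2)
62: right child of 49 (depth 2)
11: right child of 4 (depth 3)
3: left child of 4 (depth 3)
34: left child of 42 (depth 3)
68: right child of 62 (depth 3)
29: right child of 22 (depth 3)
23: left child of 29 (depth 4)
59: left child of 62 (depth 3)
8: left child of 11 (depth 4)
35: right child of 34 (depth 4)

Path to 23: 32 → 12 → 22 → 29 → 23, which is 4 edges.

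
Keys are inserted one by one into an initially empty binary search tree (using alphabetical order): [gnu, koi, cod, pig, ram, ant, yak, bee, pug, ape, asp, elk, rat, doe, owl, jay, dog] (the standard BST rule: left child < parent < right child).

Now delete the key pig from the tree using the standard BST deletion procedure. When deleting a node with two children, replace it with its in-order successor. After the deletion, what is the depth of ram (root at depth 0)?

3

Insert gnu: tree is empty, so gnu becomes the root.
Insert koi: koi > gnu → go right. Place as right child of gnu.
Insert cod: cod < gnu → go left. Place as left child of gnu.
Insert pig: pig > gnu → go right; pig > koi → go right. Place as right child of koi.
Insert ram: ram > gnu → go right; ram > koi → go right; ram > pig → go right. Place as right child of pig.
Insert ant: ant < gnu → go left; ant < cod → go left. Place as left child of cod.
Insert yak: yak > gnu → go right; yak > koi → go right; yak > pig → go right; yak > ram → go right. Place as right child of ram.
Insert bee: bee < gnu → go left; bee < cod → go left; bee > ant → go right. Place as right child of ant.
Insert pug: pug > gnu → go right; pug > koi → go right; pug > pig → go right; pug < ram → go left. Place as left child of ram.
Insert ape: ape < gnu → go left; ape < cod → go left; ape > ant → go right; ape < bee → go left. Place as left child of bee.
Insert asp: asp < gnu → go left; asp < cod → go left; asp > ant → go right; asp < bee → go left; asp > ape → go right. Place as right child of ape.
Insert elk: elk < gnu → go left; elk > cod → go right. Place as right child of cod.
Insert rat: rat > gnu → go right; rat > koi → go right; rat > pig → go right; rat > ram → go right; rat < yak → go left. Place as left child of yak.
Insert doe: doe < gnu → go left; doe > cod → go right; doe < elk → go left. Place as left child of elk.
Insert owl: owl > gnu → go right; owl > koi → go right; owl < pig → go left. Place as left child of pig.
Insert jay: jay > gnu → go right; jay < koi → go left. Place as left child of koi.
Insert dog: dog < gnu → go left; dog > cod → go right; dog < elk → go left; dog > doe → go right. Place as right child of doe.

Delete pig (two children — replace with in-order successor).
After deletion, path to ram: gnu → koi → pug → ram.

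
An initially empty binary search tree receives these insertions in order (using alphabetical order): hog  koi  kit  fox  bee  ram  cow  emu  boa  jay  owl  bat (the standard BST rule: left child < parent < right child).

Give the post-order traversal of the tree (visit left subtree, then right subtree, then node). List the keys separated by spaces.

hog: root
koi: right child of hog (depth 1)
kit: left child of koi (depth 2)
fox: left child of hog (depth 1)
bee: left child of fox (depth 2)
ram: right child of koi (depth 2)
cow: right child of bee (depth 3)
emu: right child of cow (depth 4)
boa: left child of cow (depth 4)
jay: left child of kit (depth 3)
owl: left child of ram (depth 3)
bat: left child of bee (depth 3)

bat boa emu cow bee fox jay kit owl ram koi hog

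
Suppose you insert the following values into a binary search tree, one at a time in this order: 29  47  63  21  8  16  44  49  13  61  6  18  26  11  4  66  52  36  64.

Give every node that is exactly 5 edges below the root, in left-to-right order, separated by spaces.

Insert 29: tree is empty, so 29 becomes the root.
Insert 47: 47 > 29 → go right. Place as right child of 29.
Insert 63: 63 > 29 → go right; 63 > 47 → go right. Place as right child of 47.
Insert 21: 21 < 29 → go left. Place as left child of 29.
Insert 8: 8 < 29 → go left; 8 < 21 → go left. Place as left child of 21.
Insert 16: 16 < 29 → go left; 16 < 21 → go left; 16 > 8 → go right. Place as right child of 8.
Insert 44: 44 > 29 → go right; 44 < 47 → go left. Place as left child of 47.
Insert 49: 49 > 29 → go right; 49 > 47 → go right; 49 < 63 → go left. Place as left child of 63.
Insert 13: 13 < 29 → go left; 13 < 21 → go left; 13 > 8 → go right; 13 < 16 → go left. Place as left child of 16.
Insert 61: 61 > 29 → go right; 61 > 47 → go right; 61 < 63 → go left; 61 > 49 → go right. Place as right child of 49.
Insert 6: 6 < 29 → go left; 6 < 21 → go left; 6 < 8 → go left. Place as left child of 8.
Insert 18: 18 < 29 → go left; 18 < 21 → go left; 18 > 8 → go right; 18 > 16 → go right. Place as right child of 16.
Insert 26: 26 < 29 → go left; 26 > 21 → go right. Place as right child of 21.
Insert 11: 11 < 29 → go left; 11 < 21 → go left; 11 > 8 → go right; 11 < 16 → go left; 11 < 13 → go left. Place as left child of 13.
Insert 4: 4 < 29 → go left; 4 < 21 → go left; 4 < 8 → go left; 4 < 6 → go left. Place as left child of 6.
Insert 66: 66 > 29 → go right; 66 > 47 → go right; 66 > 63 → go right. Place as right child of 63.
Insert 52: 52 > 29 → go right; 52 > 47 → go right; 52 < 63 → go left; 52 > 49 → go right; 52 < 61 → go left. Place as left child of 61.
Insert 36: 36 > 29 → go right; 36 < 47 → go left; 36 < 44 → go left. Place as left child of 44.
Insert 64: 64 > 29 → go right; 64 > 47 → go right; 64 > 63 → go right; 64 < 66 → go left. Place as left child of 66.

11 52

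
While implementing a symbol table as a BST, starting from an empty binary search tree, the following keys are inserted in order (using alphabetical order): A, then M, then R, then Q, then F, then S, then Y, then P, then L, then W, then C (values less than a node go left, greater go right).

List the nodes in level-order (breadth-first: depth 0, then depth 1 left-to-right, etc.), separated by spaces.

A: root
M: right child of A (depth 1)
R: right child of M (depth 2)
Q: left child of R (depth 3)
F: left child of M (depth 2)
S: right child of R (depth 3)
Y: right child of S (depth 4)
P: left child of Q (depth 4)
L: right child of F (depth 3)
W: left child of Y (depth 5)
C: left child of F (depth 3)

A M F R C L Q S P Y W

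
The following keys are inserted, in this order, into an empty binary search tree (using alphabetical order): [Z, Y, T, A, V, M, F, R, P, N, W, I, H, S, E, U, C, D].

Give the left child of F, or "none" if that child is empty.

Insert Z: tree is empty, so Z becomes the root.
Insert Y: Y < Z → go left. Place as left child of Z.
Insert T: T < Z → go left; T < Y → go left. Place as left child of Y.
Insert A: A < Z → go left; A < Y → go left; A < T → go left. Place as left child of T.
Insert V: V < Z → go left; V < Y → go left; V > T → go right. Place as right child of T.
Insert M: M < Z → go left; M < Y → go left; M < T → go left; M > A → go right. Place as right child of A.
Insert F: F < Z → go left; F < Y → go left; F < T → go left; F > A → go right; F < M → go left. Place as left child of M.
Insert R: R < Z → go left; R < Y → go left; R < T → go left; R > A → go right; R > M → go right. Place as right child of M.
Insert P: P < Z → go left; P < Y → go left; P < T → go left; P > A → go right; P > M → go right; P < R → go left. Place as left child of R.
Insert N: N < Z → go left; N < Y → go left; N < T → go left; N > A → go right; N > M → go right; N < R → go left; N < P → go left. Place as left child of P.
Insert W: W < Z → go left; W < Y → go left; W > T → go right; W > V → go right. Place as right child of V.
Insert I: I < Z → go left; I < Y → go left; I < T → go left; I > A → go right; I < M → go left; I > F → go right. Place as right child of F.
Insert H: H < Z → go left; H < Y → go left; H < T → go left; H > A → go right; H < M → go left; H > F → go right; H < I → go left. Place as left child of I.
Insert S: S < Z → go left; S < Y → go left; S < T → go left; S > A → go right; S > M → go right; S > R → go right. Place as right child of R.
Insert E: E < Z → go left; E < Y → go left; E < T → go left; E > A → go right; E < M → go left; E < F → go left. Place as left child of F.
Insert U: U < Z → go left; U < Y → go left; U > T → go right; U < V → go left. Place as left child of V.
Insert C: C < Z → go left; C < Y → go left; C < T → go left; C > A → go right; C < M → go left; C < F → go left; C < E → go left. Place as left child of E.
Insert D: D < Z → go left; D < Y → go left; D < T → go left; D > A → go right; D < M → go left; D < F → go left; D < E → go left; D > C → go right. Place as right child of C.

E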